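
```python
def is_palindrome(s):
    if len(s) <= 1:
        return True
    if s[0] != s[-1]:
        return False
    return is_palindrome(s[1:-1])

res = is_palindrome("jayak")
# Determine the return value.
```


is_palindrome("jayak")
"jayak": s[0]='j' != s[-1]='k' -> False
= False


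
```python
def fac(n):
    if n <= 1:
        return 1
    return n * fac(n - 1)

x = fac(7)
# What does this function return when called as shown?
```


fac(7)
= 7 * fac(6)
= 7 * 6 * fac(5)
= 7 * 6 * 5 * fac(4)
= 7 * 6 * 5 * 4 * fac(3)
= 7 * 6 * 5 * 4 * 3 * fac(2)
= 7 * 6 * 5 * 4 * 3 * 2 * fac(1)
= 7 * 6 * 5 * 4 * 3 * 2 * 1
= 5040


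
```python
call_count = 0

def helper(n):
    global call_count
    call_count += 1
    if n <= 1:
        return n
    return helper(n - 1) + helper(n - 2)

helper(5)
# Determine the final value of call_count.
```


helper(5) calls helper(4) and helper(3); each non-base call branches into two more.
Let C(k) = total number of calls made by helper(k), including the call to helper(k) itself.
Base cases: C(0) = 1, C(1) = 1
Recurrence: C(k) = 1 + C(k-1) + C(k-2)
  C(2) = 1 + C(1) + C(0) = 1 + 1 + 1 = 3
  C(3) = 1 + C(2) + C(1) = 1 + 3 + 1 = 5
  C(4) = 1 + C(3) + C(2) = 1 + 5 + 3 = 9
  C(5) = 1 + C(4) + C(3) = 1 + 9 + 5 = 15
Total calls = C(5) = 15


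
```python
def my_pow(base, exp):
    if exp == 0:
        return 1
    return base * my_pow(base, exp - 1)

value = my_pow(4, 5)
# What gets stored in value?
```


my_pow(4, 5)
= 4 * my_pow(4, 4)
= 4 * 4 * my_pow(4, 3)
= 4 * 4 * 4 * my_pow(4, 2)
= 4 * 4 * 4 * 4 * my_pow(4, 1)
= 4 * 4 * 4 * 4 * 4 * my_pow(4, 0)
= 4 * 4 * 4 * 4 * 4 * 1
= 1024


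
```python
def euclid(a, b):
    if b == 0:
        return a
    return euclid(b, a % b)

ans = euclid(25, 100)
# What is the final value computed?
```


euclid(25, 100)
= euclid(100, 25 % 100) = euclid(100, 25)
= euclid(25, 100 % 25) = euclid(25, 0)
b == 0, return a = 25


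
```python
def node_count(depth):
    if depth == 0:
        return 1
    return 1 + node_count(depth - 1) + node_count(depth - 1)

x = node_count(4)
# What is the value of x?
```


node_count(4)
= 1 + node_count(3) + node_count(3)
= 1 + 2 * node_count(3)
node_count(k) = 2^(k+1) - 1
node_count(0) = 1
node_count(1) = 3
node_count(2) = 7
node_count(3) = 15
node_count(4) = 31
node_count(4) = 2^5 - 1 = 31


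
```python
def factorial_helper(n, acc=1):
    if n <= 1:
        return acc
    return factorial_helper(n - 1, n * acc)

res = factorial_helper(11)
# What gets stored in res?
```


factorial_helper(11, 1)
= factorial_helper(10, 11 * 1) = factorial_helper(10, 11)
= factorial_helper(9, 10 * 11) = factorial_helper(9, 110)
= factorial_helper(8, 9 * 110) = factorial_helper(8, 990)
= factorial_helper(7, 8 * 990) = factorial_helper(7, 7920)
= factorial_helper(6, 7 * 7920) = factorial_helper(6, 55440)
= factorial_helper(5, 6 * 55440) = factorial_helper(5, 332640)
= factorial_helper(4, 5 * 332640) = factorial_helper(4, 1663200)
= factorial_helper(3, 4 * 1663200) = factorial_helper(3, 6652800)
= factorial_helper(2, 3 * 6652800) = factorial_helper(2, 19958400)
= factorial_helper(1, 2 * 19958400) = factorial_helper(1, 39916800)
n <= 1, return acc = 39916800


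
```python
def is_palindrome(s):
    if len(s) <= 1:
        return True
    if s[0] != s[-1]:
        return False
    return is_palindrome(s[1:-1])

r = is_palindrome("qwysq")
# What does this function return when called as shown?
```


is_palindrome("qwysq")
"qwysq": s[0]='q' == s[-1]='q' -> is_palindrome("wys")
"wys": s[0]='w' != s[-1]='s' -> False
= False


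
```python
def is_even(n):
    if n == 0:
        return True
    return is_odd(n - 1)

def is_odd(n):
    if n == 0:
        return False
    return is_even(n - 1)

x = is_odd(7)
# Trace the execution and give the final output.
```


is_odd(7)
= is_even(6)
= is_odd(5)
= is_even(4)
= is_odd(3)
= is_even(2)
= is_odd(1)
= is_even(0)
n == 0: return True
= True


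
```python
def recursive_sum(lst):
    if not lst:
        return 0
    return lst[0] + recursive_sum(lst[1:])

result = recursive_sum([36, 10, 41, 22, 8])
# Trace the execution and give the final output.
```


recursive_sum([36, 10, 41, 22, 8])
= 36 + recursive_sum([10, 41, 22, 8])
= 36 + 10 + recursive_sum([41, 22, 8])
= 36 + 10 + 41 + recursive_sum([22, 8])
= 36 + 10 + 41 + 22 + recursive_sum([8])
= 36 + 10 + 41 + 22 + 8 + recursive_sum([])
= 36 + 10 + 41 + 22 + 8 + 0
= 117


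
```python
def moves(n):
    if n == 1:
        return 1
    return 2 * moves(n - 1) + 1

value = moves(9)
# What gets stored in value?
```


moves(9)
= 2 * moves(8) + 1
= 2 * (2 * moves(7) + 1) + 1
= 2 * (2 * (2 * moves(6) + 1) + 1) + 1
= 2 * (2 * (2 * (2 * moves(5) + 1) + 1) + 1) + 1
= 2 * (2 * (2 * (2 * (2 * moves(4) + 1) + 1) + 1) + 1) + 1
= 2 * (2 * (2 * (2 * (2 * (2 * moves(3) + 1) + 1) + 1) + 1) + 1) + 1
= 2 * (2 * (2 * (2 * (2 * (2 * (2 * moves(2) + 1) + 1) + 1) + 1) + 1) + 1) + 1
= 2 * (2 * (2 * (2 * (2 * (2 * (2 * (2 * moves(1) + 1) + 1) + 1) + 1) + 1) + 1) + 1) + 1
Now compute bottom-up:
moves(1) = 1
moves(2) = 2 * 1 + 1 = 3
moves(3) = 2 * 3 + 1 = 7
moves(4) = 2 * 7 + 1 = 15
moves(5) = 2 * 15 + 1 = 31
moves(6) = 2 * 31 + 1 = 63
moves(7) = 2 * 63 + 1 = 127
moves(8) = 2 * 127 + 1 = 255
moves(9) = 2 * 255 + 1 = 511
= 511


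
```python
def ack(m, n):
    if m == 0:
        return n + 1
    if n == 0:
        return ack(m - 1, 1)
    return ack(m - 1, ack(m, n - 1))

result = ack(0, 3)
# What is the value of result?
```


ack(0, 3)
m == 0: return 3 + 1 = 4
= 4


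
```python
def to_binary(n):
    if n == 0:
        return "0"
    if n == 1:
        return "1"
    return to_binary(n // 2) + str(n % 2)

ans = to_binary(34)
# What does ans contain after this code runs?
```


to_binary(34)
= to_binary(17) + "0"
= to_binary(8) + "1" + "0"
= to_binary(4) + "0" + "1" + "0"
= to_binary(2) + "0" + "0" + "1" + "0"
= to_binary(1) + "0" + "0" + "0" + "1" + "0"
= "1" + "0" + "0" + "0" + "1" + "0"
= "100010"


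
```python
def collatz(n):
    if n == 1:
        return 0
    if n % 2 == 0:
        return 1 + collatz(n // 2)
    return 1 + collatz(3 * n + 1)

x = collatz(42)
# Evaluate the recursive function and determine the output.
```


collatz(42)
42 is even -> collatz(21)
21 is odd -> 3*21+1 = 64 -> collatz(64)
64 is even -> collatz(32)
32 is even -> collatz(16)
16 is even -> collatz(8)
8 is even -> collatz(4)
4 is even -> collatz(2)
2 is even -> collatz(1)
Reached 1 after 8 steps
= 8


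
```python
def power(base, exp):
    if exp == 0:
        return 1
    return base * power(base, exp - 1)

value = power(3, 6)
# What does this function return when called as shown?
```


power(3, 6)
= 3 * power(3, 5)
= 3 * 3 * power(3, 4)
= 3 * 3 * 3 * power(3, 3)
= 3 * 3 * 3 * 3 * power(3, 2)
= 3 * 3 * 3 * 3 * 3 * power(3, 1)
= 3 * 3 * 3 * 3 * 3 * 3 * power(3, 0)
= 3 * 3 * 3 * 3 * 3 * 3 * 1
= 729


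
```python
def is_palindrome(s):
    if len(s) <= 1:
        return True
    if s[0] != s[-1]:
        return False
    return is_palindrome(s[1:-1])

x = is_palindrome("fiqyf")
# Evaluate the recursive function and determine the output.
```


is_palindrome("fiqyf")
"fiqyf": s[0]='f' == s[-1]='f' -> is_palindrome("iqy")
"iqy": s[0]='i' != s[-1]='y' -> False
= False


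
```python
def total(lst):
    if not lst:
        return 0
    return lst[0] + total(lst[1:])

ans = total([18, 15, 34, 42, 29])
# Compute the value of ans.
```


total([18, 15, 34, 42, 29])
= 18 + total([15, 34, 42, 29])
= 18 + 15 + total([34, 42, 29])
= 18 + 15 + 34 + total([42, 29])
= 18 + 15 + 34 + 42 + total([29])
= 18 + 15 + 34 + 42 + 29 + total([])
= 18 + 15 + 34 + 42 + 29 + 0
= 138


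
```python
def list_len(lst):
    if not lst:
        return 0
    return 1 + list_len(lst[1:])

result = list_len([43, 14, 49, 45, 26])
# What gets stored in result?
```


list_len([43, 14, 49, 45, 26])
= 1 + list_len([14, 49, 45, 26])
= 1 + 1 + list_len([49, 45, 26])
= 1 + 1 + 1 + list_len([45, 26])
= 1 + 1 + 1 + 1 + list_len([26])
= 1 + 1 + 1 + 1 + 1 + list_len([])
= 1 + 1 + 1 + 1 + 1 + 0
= 5


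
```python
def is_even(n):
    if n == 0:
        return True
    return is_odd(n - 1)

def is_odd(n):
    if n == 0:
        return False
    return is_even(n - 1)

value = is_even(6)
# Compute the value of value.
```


is_even(6)
= is_odd(5)
= is_even(4)
= is_odd(3)
= is_even(2)
= is_odd(1)
= is_even(0)
n == 0: return True
= True


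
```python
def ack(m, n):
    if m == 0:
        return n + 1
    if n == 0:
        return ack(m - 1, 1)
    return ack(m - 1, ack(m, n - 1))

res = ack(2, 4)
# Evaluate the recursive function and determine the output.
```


ack(2, 4)
= ack(1, ack(2, 3))
First compute ack(2, 3) = 9
= ack(1, 9)
= 11


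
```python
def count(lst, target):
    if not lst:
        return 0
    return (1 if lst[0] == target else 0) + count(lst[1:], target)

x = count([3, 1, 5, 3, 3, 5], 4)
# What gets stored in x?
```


count([3, 1, 5, 3, 3, 5], 4)
lst[0]=3 != 4: 0 + count([1, 5, 3, 3, 5], 4)
lst[0]=1 != 4: 0 + count([5, 3, 3, 5], 4)
lst[0]=5 != 4: 0 + count([3, 3, 5], 4)
lst[0]=3 != 4: 0 + count([3, 5], 4)
lst[0]=3 != 4: 0 + count([5], 4)
lst[0]=5 != 4: 0 + count([], 4)
= 0


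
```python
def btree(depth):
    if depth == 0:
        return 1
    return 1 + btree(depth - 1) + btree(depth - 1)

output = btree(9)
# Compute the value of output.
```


btree(9)
= 1 + btree(8) + btree(8)
= 1 + 2 * btree(8)
btree(k) = 2^(k+1) - 1
btree(0) = 1
btree(1) = 3
btree(2) = 7
btree(3) = 15
btree(4) = 31
btree(9) = 2^10 - 1 = 1023


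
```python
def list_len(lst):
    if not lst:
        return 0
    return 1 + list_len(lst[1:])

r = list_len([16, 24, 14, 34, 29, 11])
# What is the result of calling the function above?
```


list_len([16, 24, 14, 34, 29, 11])
= 1 + list_len([24, 14, 34, 29, 11])
= 1 + 1 + list_len([14, 34, 29, 11])
= 1 + 1 + 1 + list_len([34, 29, 11])
= 1 + 1 + 1 + 1 + list_len([29, 11])
= 1 + 1 + 1 + 1 + 1 + list_len([11])
= 1 + 1 + 1 + 1 + 1 + 1 + list_len([])
= 1 + 1 + 1 + 1 + 1 + 1 + 0
= 6


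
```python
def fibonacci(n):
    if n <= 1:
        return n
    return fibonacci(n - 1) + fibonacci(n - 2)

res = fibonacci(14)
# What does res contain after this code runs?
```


fibonacci(14)
= fibonacci(13) + fibonacci(12)
= (fibonacci(12) + fibonacci(11)) + fibonacci(12)
Computing bottom-up: fibonacci(0)=0, fibonacci(1)=1, fibonacci(2)=1, fibonacci(3)=2, fibonacci(4)=3, fibonacci(5)=5, fibonacci(6)=8, fibonacci(7)=13, fibonacci(8)=21, fibonacci(9)=34, fibonacci(10)=55, fibonacci(11)=89, fibonacci(12)=144, fibonacci(13)=233, fibonacci(14)=377
= 377


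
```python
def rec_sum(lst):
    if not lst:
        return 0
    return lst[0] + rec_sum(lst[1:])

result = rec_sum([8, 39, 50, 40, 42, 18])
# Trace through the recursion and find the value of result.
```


rec_sum([8, 39, 50, 40, 42, 18])
= 8 + rec_sum([39, 50, 40, 42, 18])
= 8 + 39 + rec_sum([50, 40, 42, 18])
= 8 + 39 + 50 + rec_sum([40, 42, 18])
= 8 + 39 + 50 + 40 + rec_sum([42, 18])
= 8 + 39 + 50 + 40 + 42 + rec_sum([18])
= 8 + 39 + 50 + 40 + 42 + 18 + rec_sum([])
= 8 + 39 + 50 + 40 + 42 + 18 + 0
= 197


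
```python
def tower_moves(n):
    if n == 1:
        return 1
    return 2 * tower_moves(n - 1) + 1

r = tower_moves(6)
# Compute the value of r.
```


tower_moves(6)
= 2 * tower_moves(5) + 1
= 2 * (2 * tower_moves(4) + 1) + 1
= 2 * (2 * (2 * tower_moves(3) + 1) + 1) + 1
= 2 * (2 * (2 * (2 * tower_moves(2) + 1) + 1) + 1) + 1
= 2 * (2 * (2 * (2 * (2 * tower_moves(1) + 1) + 1) + 1) + 1) + 1
Now compute bottom-up:
tower_moves(1) = 1
tower_moves(2) = 2 * 1 + 1 = 3
tower_moves(3) = 2 * 3 + 1 = 7
tower_moves(4) = 2 * 7 + 1 = 15
tower_moves(5) = 2 * 15 + 1 = 31
tower_moves(6) = 2 * 31 + 1 = 63
= 63


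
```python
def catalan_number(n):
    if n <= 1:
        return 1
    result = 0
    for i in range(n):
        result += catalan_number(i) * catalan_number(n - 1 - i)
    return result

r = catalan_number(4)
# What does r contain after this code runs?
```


catalan_number(4)
= sum of catalan_number(i) * catalan_number(4-1-i) for i in 0..3
First compute sub-values bottom-up:
  catalan_number(0) = 1, catalan_number(1) = 1
  catalan_number(2) = 1*1 + 1*1 = 2
  catalan_number(3) = 1*2 + 1*1 + 2*1 = 5
Now catalan_number(4):
  catalan_number(0)*catalan_number(3) = 1*5 = 5
  catalan_number(1)*catalan_number(2) = 1*2 = 2
  catalan_number(2)*catalan_number(1) = 2*1 = 2
  catalan_number(3)*catalan_number(0) = 5*1 = 5
= 5 + 2 + 2 + 5
= 14


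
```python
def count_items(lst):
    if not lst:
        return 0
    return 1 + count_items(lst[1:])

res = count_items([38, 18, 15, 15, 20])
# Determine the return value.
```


count_items([38, 18, 15, 15, 20])
= 1 + count_items([18, 15, 15, 20])
= 1 + 1 + count_items([15, 15, 20])
= 1 + 1 + 1 + count_items([15, 20])
= 1 + 1 + 1 + 1 + count_items([20])
= 1 + 1 + 1 + 1 + 1 + count_items([])
= 1 + 1 + 1 + 1 + 1 + 0
= 5


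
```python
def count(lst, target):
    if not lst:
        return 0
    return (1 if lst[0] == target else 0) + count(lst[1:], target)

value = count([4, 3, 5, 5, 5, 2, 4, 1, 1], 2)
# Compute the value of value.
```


count([4, 3, 5, 5, 5, 2, 4, 1, 1], 2)
lst[0]=4 != 2: 0 + count([3, 5, 5, 5, 2, 4, 1, 1], 2)
lst[0]=3 != 2: 0 + count([5, 5, 5, 2, 4, 1, 1], 2)
lst[0]=5 != 2: 0 + count([5, 5, 2, 4, 1, 1], 2)
lst[0]=5 != 2: 0 + count([5, 2, 4, 1, 1], 2)
lst[0]=5 != 2: 0 + count([2, 4, 1, 1], 2)
lst[0]=2 == 2: 1 + count([4, 1, 1], 2)
lst[0]=4 != 2: 0 + count([1, 1], 2)
lst[0]=1 != 2: 0 + count([1], 2)
lst[0]=1 != 2: 0 + count([], 2)
= 1


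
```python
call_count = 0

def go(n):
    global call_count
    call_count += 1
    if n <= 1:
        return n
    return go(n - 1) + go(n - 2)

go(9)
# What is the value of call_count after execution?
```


go(9) calls go(8) and go(7); each non-base call branches into two more.
Let C(k) = total number of calls made by go(k), including the call to go(k) itself.
Base cases: C(0) = 1, C(1) = 1
Recurrence: C(k) = 1 + C(k-1) + C(k-2)
  C(2) = 1 + C(1) + C(0) = 1 + 1 + 1 = 3
  C(3) = 1 + C(2) + C(1) = 1 + 3 + 1 = 5
  C(4) = 1 + C(3) + C(2) = 1 + 5 + 3 = 9
  C(5) = 1 + C(4) + C(3) = 1 + 9 + 5 = 15
  C(6) = 1 + C(5) + C(4) = 1 + 15 + 9 = 25
  C(7) = 1 + C(6) + C(5) = 1 + 25 + 15 = 41
  C(8) = 1 + C(7) + C(6) = 1 + 41 + 25 = 67
  C(9) = 1 + C(8) + C(7) = 1 + 67 + 41 = 109
Total calls = C(9) = 109


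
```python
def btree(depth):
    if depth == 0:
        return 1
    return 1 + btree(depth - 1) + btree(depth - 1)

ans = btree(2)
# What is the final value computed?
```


btree(2)
= 1 + btree(1) + btree(1)
= 1 + 2 * btree(1)
btree(k) = 2^(k+1) - 1
btree(0) = 1
btree(1) = 3
btree(2) = 7
btree(2) = 2^3 - 1 = 7


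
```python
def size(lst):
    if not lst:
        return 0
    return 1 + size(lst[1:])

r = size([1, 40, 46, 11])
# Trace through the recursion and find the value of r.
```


size([1, 40, 46, 11])
= 1 + size([40, 46, 11])
= 1 + 1 + size([46, 11])
= 1 + 1 + 1 + size([11])
= 1 + 1 + 1 + 1 + size([])
= 1 + 1 + 1 + 1 + 0
= 4


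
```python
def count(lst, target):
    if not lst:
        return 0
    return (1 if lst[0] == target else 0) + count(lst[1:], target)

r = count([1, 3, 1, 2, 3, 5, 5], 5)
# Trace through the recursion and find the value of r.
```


count([1, 3, 1, 2, 3, 5, 5], 5)
lst[0]=1 != 5: 0 + count([3, 1, 2, 3, 5, 5], 5)
lst[0]=3 != 5: 0 + count([1, 2, 3, 5, 5], 5)
lst[0]=1 != 5: 0 + count([2, 3, 5, 5], 5)
lst[0]=2 != 5: 0 + count([3, 5, 5], 5)
lst[0]=3 != 5: 0 + count([5, 5], 5)
lst[0]=5 == 5: 1 + count([5], 5)
lst[0]=5 == 5: 1 + count([], 5)
= 2


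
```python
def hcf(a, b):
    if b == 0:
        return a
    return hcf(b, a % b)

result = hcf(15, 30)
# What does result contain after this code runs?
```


hcf(15, 30)
= hcf(30, 15 % 30) = hcf(30, 15)
= hcf(15, 30 % 15) = hcf(15, 0)
b == 0, return a = 15


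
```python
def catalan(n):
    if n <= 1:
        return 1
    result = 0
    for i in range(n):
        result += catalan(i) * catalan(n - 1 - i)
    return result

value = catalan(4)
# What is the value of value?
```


catalan(4)
= sum of catalan(i) * catalan(4-1-i) for i in 0..3
First compute sub-values bottom-up:
  catalan(0) = 1, catalan(1) = 1
  catalan(2) = 1*1 + 1*1 = 2
  catalan(3) = 1*2 + 1*1 + 2*1 = 5
Now catalan(4):
  catalan(0)*catalan(3) = 1*5 = 5
  catalan(1)*catalan(2) = 1*2 = 2
  catalan(2)*catalan(1) = 2*1 = 2
  catalan(3)*catalan(0) = 5*1 = 5
= 5 + 2 + 2 + 5
= 14


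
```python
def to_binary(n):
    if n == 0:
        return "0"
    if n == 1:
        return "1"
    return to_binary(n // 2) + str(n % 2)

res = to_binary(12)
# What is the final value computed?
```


to_binary(12)
= to_binary(6) + "0"
= to_binary(3) + "0" + "0"
= to_binary(1) + "1" + "0" + "0"
= "1" + "1" + "0" + "0"
= "1100"


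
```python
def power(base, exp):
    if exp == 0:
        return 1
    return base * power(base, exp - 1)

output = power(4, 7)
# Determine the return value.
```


power(4, 7)
= 4 * power(4, 6)
= 4 * 4 * power(4, 5)
= 4 * 4 * 4 * power(4, 4)
= 4 * 4 * 4 * 4 * power(4, 3)
= 4 * 4 * 4 * 4 * 4 * power(4, 2)
= 4 * 4 * 4 * 4 * 4 * 4 * power(4, 1)
= 4 * 4 * 4 * 4 * 4 * 4 * 4 * power(4, 0)
= 4 * 4 * 4 * 4 * 4 * 4 * 4 * 1
= 16384


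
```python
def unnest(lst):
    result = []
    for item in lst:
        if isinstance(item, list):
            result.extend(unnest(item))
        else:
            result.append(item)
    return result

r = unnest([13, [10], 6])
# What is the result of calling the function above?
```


unnest([13, [10], 6])
Processing each element:
  13 is not a list -> append 13
  [10] is a list -> unnest recursively -> [10]
  6 is not a list -> append 6
= [13, 10, 6]


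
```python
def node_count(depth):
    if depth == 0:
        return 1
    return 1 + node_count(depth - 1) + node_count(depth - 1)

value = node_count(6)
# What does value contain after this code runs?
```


node_count(6)
= 1 + node_count(5) + node_count(5)
= 1 + 2 * node_count(5)
node_count(k) = 2^(k+1) - 1
node_count(0) = 1
node_count(1) = 3
node_count(2) = 7
node_count(3) = 15
node_count(4) = 31
node_count(6) = 2^7 - 1 = 127


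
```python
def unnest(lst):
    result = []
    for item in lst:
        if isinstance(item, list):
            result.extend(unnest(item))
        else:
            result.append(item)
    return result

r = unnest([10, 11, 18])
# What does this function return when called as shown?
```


unnest([10, 11, 18])
Processing each element:
  10 is not a list -> append 10
  11 is not a list -> append 11
  18 is not a list -> append 18
= [10, 11, 18]


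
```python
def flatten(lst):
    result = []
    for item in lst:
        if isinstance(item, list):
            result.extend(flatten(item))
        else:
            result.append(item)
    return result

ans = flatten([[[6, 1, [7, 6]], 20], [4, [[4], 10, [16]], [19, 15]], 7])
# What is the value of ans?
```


flatten([[[6, 1, [7, 6]], 20], [4, [[4], 10, [16]], [19, 15]], 7])
Processing each element:
  [[6, 1, [7, 6]], 20] is a list -> flatten recursively -> [6, 1, 7, 6, 20]
  [4, [[4], 10, [16]], [19, 15]] is a list -> flatten recursively -> [4, 4, 10, 16, 19, 15]
  7 is not a list -> append 7
= [6, 1, 7, 6, 20, 4, 4, 10, 16, 19, 15, 7]


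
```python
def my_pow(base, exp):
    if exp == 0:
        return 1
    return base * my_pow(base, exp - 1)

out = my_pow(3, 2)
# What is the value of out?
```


my_pow(3, 2)
= 3 * my_pow(3, 1)
= 3 * 3 * my_pow(3, 0)
= 3 * 3 * 1
= 9


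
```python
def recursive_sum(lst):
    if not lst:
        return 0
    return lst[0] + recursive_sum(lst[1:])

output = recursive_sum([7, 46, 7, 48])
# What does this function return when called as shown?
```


recursive_sum([7, 46, 7, 48])
= 7 + recursive_sum([46, 7, 48])
= 7 + 46 + recursive_sum([7, 48])
= 7 + 46 + 7 + recursive_sum([48])
= 7 + 46 + 7 + 48 + recursive_sum([])
= 7 + 46 + 7 + 48 + 0
= 108


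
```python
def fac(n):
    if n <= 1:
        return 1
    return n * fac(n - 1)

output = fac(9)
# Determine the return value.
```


fac(9)
= 9 * fac(8)
= 9 * 8 * fac(7)
= 9 * 8 * 7 * fac(6)
= 9 * 8 * 7 * 6 * fac(5)
= 9 * 8 * 7 * 6 * 5 * fac(4)
= 9 * 8 * 7 * 6 * 5 * 4 * fac(3)
= 9 * 8 * 7 * 6 * 5 * 4 * 3 * fac(2)
= 9 * 8 * 7 * 6 * 5 * 4 * 3 * 2 * fac(1)
= 9 * 8 * 7 * 6 * 5 * 4 * 3 * 2 * 1
= 362880


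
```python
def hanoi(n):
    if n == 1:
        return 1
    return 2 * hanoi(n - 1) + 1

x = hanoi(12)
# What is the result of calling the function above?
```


hanoi(12)
= 2 * hanoi(11) + 1
= 2 * (2 * hanoi(10) + 1) + 1
= 2 * (2 * (2 * hanoi(9) + 1) + 1) + 1
= 2 * (2 * (2 * (2 * hanoi(8) + 1) + 1) + 1) + 1
= 2 * (2 * (2 * (2 * (2 * hanoi(7) + 1) + 1) + 1) + 1) + 1
= 2 * (2 * (2 * (2 * (2 * (2 * hanoi(6) + 1) + 1) + 1) + 1) + 1) + 1
= 2 * (2 * (2 * (2 * (2 * (2 * (2 * hanoi(5) + 1) + 1) + 1) + 1) + 1) + 1) + 1
= 2 * (2 * (2 * (2 * (2 * (2 * (2 * (2 * hanoi(4) + 1) + 1) + 1) + 1) + 1) + 1) + 1) + 1
= 2 * (2 * (2 * (2 * (2 * (2 * (2 * (2 * (2 * hanoi(3) + 1) + 1) + 1) + 1) + 1) + 1) + 1) + 1) + 1
= 2 * (2 * (2 * (2 * (2 * (2 * (2 * (2 * (2 * (2 * hanoi(2) + 1) + 1) + 1) + 1) + 1) + 1) + 1) + 1) + 1) + 1
= 2 * (2 * (2 * (2 * (2 * (2 * (2 * (2 * (2 * (2 * (2 * hanoi(1) + 1) + 1) + 1) + 1) + 1) + 1) + 1) + 1) + 1) + 1) + 1
Now compute bottom-up:
hanoi(1) = 1
hanoi(2) = 2 * 1 + 1 = 3
hanoi(3) = 2 * 3 + 1 = 7
hanoi(4) = 2 * 7 + 1 = 15
hanoi(5) = 2 * 15 + 1 = 31
hanoi(6) = 2 * 31 + 1 = 63
hanoi(7) = 2 * 63 + 1 = 127
hanoi(8) = 2 * 127 + 1 = 255
hanoi(9) = 2 * 255 + 1 = 511
hanoi(10) = 2 * 511 + 1 = 1023
hanoi(11) = 2 * 1023 + 1 = 2047
hanoi(12) = 2 * 2047 + 1 = 4095
= 4095


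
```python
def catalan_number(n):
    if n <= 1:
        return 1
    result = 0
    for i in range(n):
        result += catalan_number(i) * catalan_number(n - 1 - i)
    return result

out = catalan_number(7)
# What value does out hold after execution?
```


catalan_number(7)
= sum of catalan_number(i) * catalan_number(7-1-i) for i in 0..6
First compute sub-values bottom-up:
  catalan_number(0) = 1, catalan_number(1) = 1
  catalan_number(2) = 1*1 + 1*1 = 2
  catalan_number(3) = 1*2 + 1*1 + 2*1 = 5
  catalan_number(4) = 1*5 + 1*2 + 2*1 + 5*1 = 14
  catalan_number(5) = 1*14 + 1*5 + 2*2 + 5*1 + 14*1 = 42
  catalan_number(6) = 1*42 + 1*14 + 2*5 + 5*2 + 14*1 + 42*1 = 132
Now catalan_number(7):
  catalan_number(0)*catalan_number(6) = 1*132 = 132
  catalan_number(1)*catalan_number(5) = 1*42 = 42
  catalan_number(2)*catalan_number(4) = 2*14 = 28
  catalan_number(3)*catalan_number(3) = 5*5 = 25
  catalan_number(4)*catalan_number(2) = 14*2 = 28
  catalan_number(5)*catalan_number(1) = 42*1 = 42
  catalan_number(6)*catalan_number(0) = 132*1 = 132
= 132 + 42 + 28 + 25 + 28 + 42 + 132
= 429


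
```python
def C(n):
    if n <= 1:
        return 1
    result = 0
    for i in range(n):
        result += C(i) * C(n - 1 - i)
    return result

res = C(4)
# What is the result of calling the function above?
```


C(4)
= sum of C(i) * C(4-1-i) for i in 0..3
First compute sub-values bottom-up:
  C(0) = 1, C(1) = 1
  C(2) = 1*1 + 1*1 = 2
  C(3) = 1*2 + 1*1 + 2*1 = 5
Now C(4):
  C(0)*C(3) = 1*5 = 5
  C(1)*C(2) = 1*2 = 2
  C(2)*C(1) = 2*1 = 2
  C(3)*C(0) = 5*1 = 5
= 5 + 2 + 2 + 5
= 14


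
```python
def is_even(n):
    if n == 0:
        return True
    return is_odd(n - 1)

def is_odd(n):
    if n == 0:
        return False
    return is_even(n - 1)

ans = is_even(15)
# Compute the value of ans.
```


is_even(15)
= is_odd(14)
= is_even(13)
= is_odd(12)
= is_even(11)
= is_odd(10)
= is_even(9)
= is_odd(8)
= is_even(7)
= is_odd(6)
= is_even(5)
= is_odd(4)
= is_even(3)
= is_odd(2)
= is_even(1)
= is_odd(0)
n == 0: return False
= False


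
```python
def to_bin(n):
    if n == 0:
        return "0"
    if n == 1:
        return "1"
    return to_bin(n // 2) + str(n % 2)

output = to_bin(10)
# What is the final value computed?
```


to_bin(10)
= to_bin(5) + "0"
= to_bin(2) + "1" + "0"
= to_bin(1) + "0" + "1" + "0"
= "1" + "0" + "1" + "0"
= "1010"


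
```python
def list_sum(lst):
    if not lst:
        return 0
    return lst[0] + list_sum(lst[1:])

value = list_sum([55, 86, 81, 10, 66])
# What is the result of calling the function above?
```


list_sum([55, 86, 81, 10, 66])
= 55 + list_sum([86, 81, 10, 66])
= 55 + 86 + list_sum([81, 10, 66])
= 55 + 86 + 81 + list_sum([10, 66])
= 55 + 86 + 81 + 10 + list_sum([66])
= 55 + 86 + 81 + 10 + 66 + list_sum([])
= 55 + 86 + 81 + 10 + 66 + 0
= 298


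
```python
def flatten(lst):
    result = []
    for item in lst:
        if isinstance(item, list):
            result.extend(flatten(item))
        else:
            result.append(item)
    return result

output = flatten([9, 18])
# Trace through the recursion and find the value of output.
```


flatten([9, 18])
Processing each element:
  9 is not a list -> append 9
  18 is not a list -> append 18
= [9, 18]


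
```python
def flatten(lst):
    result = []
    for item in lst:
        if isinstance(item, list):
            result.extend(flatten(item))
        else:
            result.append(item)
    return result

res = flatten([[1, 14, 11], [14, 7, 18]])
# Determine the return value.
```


flatten([[1, 14, 11], [14, 7, 18]])
Processing each element:
  [1, 14, 11] is a list -> flatten recursively -> [1, 14, 11]
  [14, 7, 18] is a list -> flatten recursively -> [14, 7, 18]
= [1, 14, 11, 14, 7, 18]


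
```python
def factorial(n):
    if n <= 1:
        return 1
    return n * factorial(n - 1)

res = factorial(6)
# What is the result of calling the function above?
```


factorial(6)
= 6 * factorial(5)
= 6 * 5 * factorial(4)
= 6 * 5 * 4 * factorial(3)
= 6 * 5 * 4 * 3 * factorial(2)
= 6 * 5 * 4 * 3 * 2 * factorial(1)
= 6 * 5 * 4 * 3 * 2 * 1
= 720


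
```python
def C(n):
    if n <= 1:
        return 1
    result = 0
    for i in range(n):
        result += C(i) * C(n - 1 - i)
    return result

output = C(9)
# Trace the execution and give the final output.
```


C(9)
= sum of C(i) * C(9-1-i) for i in 0..8
First compute sub-values bottom-up:
  C(0) = 1, C(1) = 1
  C(2) = 1*1 + 1*1 = 2
  C(3) = 1*2 + 1*1 + 2*1 = 5
  C(4) = 1*5 + 1*2 + 2*1 + 5*1 = 14
  C(5) = 1*14 + 1*5 + 2*2 + 5*1 + 14*1 = 42
  C(6) = 1*42 + 1*14 + 2*5 + 5*2 + 14*1 + 42*1 = 132
  C(7) = 1*132 + 1*42 + 2*14 + 5*5 + 14*2 + 42*1 + 132*1 = 429
  C(8) = 1*429 + 1*132 + 2*42 + 5*14 + 14*5 + 42*2 + 132*1 + 429*1 = 1430
Now C(9):
  C(0)*C(8) = 1*1430 = 1430
  C(1)*C(7) = 1*429 = 429
  C(2)*C(6) = 2*132 = 264
  C(3)*C(5) = 5*42 = 210
  C(4)*C(4) = 14*14 = 196
  C(5)*C(3) = 42*5 = 210
  C(6)*C(2) = 132*2 = 264
  C(7)*C(1) = 429*1 = 429
  C(8)*C(0) = 1430*1 = 1430
= 1430 + 429 + 264 + 210 + 196 + 210 + 264 + 429 + 1430
= 4862


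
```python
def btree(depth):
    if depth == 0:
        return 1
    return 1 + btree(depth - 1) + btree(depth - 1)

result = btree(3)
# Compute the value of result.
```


btree(3)
= 1 + btree(2) + btree(2)
= 1 + 2 * btree(2)
btree(k) = 2^(k+1) - 1
btree(0) = 1
btree(1) = 3
btree(2) = 7
btree(3) = 15
btree(3) = 2^4 - 1 = 15


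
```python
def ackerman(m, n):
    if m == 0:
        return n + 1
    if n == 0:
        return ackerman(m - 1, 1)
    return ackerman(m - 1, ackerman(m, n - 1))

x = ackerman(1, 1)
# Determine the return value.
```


ackerman(1, 1)
= ackerman(0, ackerman(1, 0))
First compute ackerman(1, 0) = 2
= ackerman(0, 2)
= 3


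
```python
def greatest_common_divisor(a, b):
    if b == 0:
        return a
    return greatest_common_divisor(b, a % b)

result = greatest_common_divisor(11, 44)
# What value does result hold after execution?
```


greatest_common_divisor(11, 44)
= greatest_common_divisor(44, 11 % 44) = greatest_common_divisor(44, 11)
= greatest_common_divisor(11, 44 % 11) = greatest_common_divisor(11, 0)
b == 0, return a = 11


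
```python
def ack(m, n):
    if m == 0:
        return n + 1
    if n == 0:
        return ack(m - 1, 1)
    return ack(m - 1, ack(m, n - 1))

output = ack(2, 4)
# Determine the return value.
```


ack(2, 4)
= ack(1, ack(2, 3))
First compute ack(2, 3) = 9
= ack(1, 9)
= 11


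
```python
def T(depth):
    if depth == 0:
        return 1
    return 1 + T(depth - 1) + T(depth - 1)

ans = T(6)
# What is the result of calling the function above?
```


T(6)
= 1 + T(5) + T(5)
= 1 + 2 * T(5)
T(k) = 2^(k+1) - 1
T(0) = 1
T(1) = 3
T(2) = 7
T(3) = 15
T(4) = 31
T(6) = 2^7 - 1 = 127


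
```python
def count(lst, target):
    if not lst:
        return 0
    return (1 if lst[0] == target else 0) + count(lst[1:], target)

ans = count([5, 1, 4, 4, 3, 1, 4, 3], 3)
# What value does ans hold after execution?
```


count([5, 1, 4, 4, 3, 1, 4, 3], 3)
lst[0]=5 != 3: 0 + count([1, 4, 4, 3, 1, 4, 3], 3)
lst[0]=1 != 3: 0 + count([4, 4, 3, 1, 4, 3], 3)
lst[0]=4 != 3: 0 + count([4, 3, 1, 4, 3], 3)
lst[0]=4 != 3: 0 + count([3, 1, 4, 3], 3)
lst[0]=3 == 3: 1 + count([1, 4, 3], 3)
lst[0]=1 != 3: 0 + count([4, 3], 3)
lst[0]=4 != 3: 0 + count([3], 3)
lst[0]=3 == 3: 1 + count([], 3)
= 2


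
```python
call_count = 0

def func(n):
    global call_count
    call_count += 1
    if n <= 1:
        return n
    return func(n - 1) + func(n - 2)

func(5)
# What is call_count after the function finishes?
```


func(5) calls func(4) and func(3); each non-base call branches into two more.
Let C(k) = total number of calls made by func(k), including the call to func(k) itself.
Base cases: C(0) = 1, C(1) = 1
Recurrence: C(k) = 1 + C(k-1) + C(k-2)
  C(2) = 1 + C(1) + C(0) = 1 + 1 + 1 = 3
  C(3) = 1 + C(2) + C(1) = 1 + 3 + 1 = 5
  C(4) = 1 + C(3) + C(2) = 1 + 5 + 3 = 9
  C(5) = 1 + C(4) + C(3) = 1 + 9 + 5 = 15
Total calls = C(5) = 15


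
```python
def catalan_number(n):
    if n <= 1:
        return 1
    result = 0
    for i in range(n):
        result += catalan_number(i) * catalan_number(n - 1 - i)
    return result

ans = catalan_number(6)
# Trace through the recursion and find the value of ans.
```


catalan_number(6)
= sum of catalan_number(i) * catalan_number(6-1-i) for i in 0..5
First compute sub-values bottom-up:
  catalan_number(0) = 1, catalan_number(1) = 1
  catalan_number(2) = 1*1 + 1*1 = 2
  catalan_number(3) = 1*2 + 1*1 + 2*1 = 5
  catalan_number(4) = 1*5 + 1*2 + 2*1 + 5*1 = 14
  catalan_number(5) = 1*14 + 1*5 + 2*2 + 5*1 + 14*1 = 42
Now catalan_number(6):
  catalan_number(0)*catalan_number(5) = 1*42 = 42
  catalan_number(1)*catalan_number(4) = 1*14 = 14
  catalan_number(2)*catalan_number(3) = 2*5 = 10
  catalan_number(3)*catalan_number(2) = 5*2 = 10
  catalan_number(4)*catalan_number(1) = 14*1 = 14
  catalan_number(5)*catalan_number(0) = 42*1 = 42
= 42 + 14 + 10 + 10 + 14 + 42
= 132


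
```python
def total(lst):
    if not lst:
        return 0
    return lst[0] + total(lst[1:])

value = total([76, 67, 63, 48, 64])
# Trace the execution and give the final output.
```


total([76, 67, 63, 48, 64])
= 76 + total([67, 63, 48, 64])
= 76 + 67 + total([63, 48, 64])
= 76 + 67 + 63 + total([48, 64])
= 76 + 67 + 63 + 48 + total([64])
= 76 + 67 + 63 + 48 + 64 + total([])
= 76 + 67 + 63 + 48 + 64 + 0
= 318


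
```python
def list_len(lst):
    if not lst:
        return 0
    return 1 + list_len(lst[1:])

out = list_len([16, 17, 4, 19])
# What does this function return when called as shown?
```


list_len([16, 17, 4, 19])
= 1 + list_len([17, 4, 19])
= 1 + 1 + list_len([4, 19])
= 1 + 1 + 1 + list_len([19])
= 1 + 1 + 1 + 1 + list_len([])
= 1 + 1 + 1 + 1 + 0
= 4


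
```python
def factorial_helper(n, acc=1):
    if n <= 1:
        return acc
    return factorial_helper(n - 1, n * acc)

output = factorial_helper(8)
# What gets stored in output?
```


factorial_helper(8, 1)
= factorial_helper(7, 8 * 1) = factorial_helper(7, 8)
= factorial_helper(6, 7 * 8) = factorial_helper(6, 56)
= factorial_helper(5, 6 * 56) = factorial_helper(5, 336)
= factorial_helper(4, 5 * 336) = factorial_helper(4, 1680)
= factorial_helper(3, 4 * 1680) = factorial_helper(3, 6720)
= factorial_helper(2, 3 * 6720) = factorial_helper(2, 20160)
= factorial_helper(1, 2 * 20160) = factorial_helper(1, 40320)
n <= 1, return acc = 40320


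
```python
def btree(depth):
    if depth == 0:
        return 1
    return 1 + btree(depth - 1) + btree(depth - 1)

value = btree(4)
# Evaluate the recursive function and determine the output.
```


btree(4)
= 1 + btree(3) + btree(3)
= 1 + 2 * btree(3)
btree(k) = 2^(k+1) - 1
btree(0) = 1
btree(1) = 3
btree(2) = 7
btree(3) = 15
btree(4) = 31
btree(4) = 2^5 - 1 = 31


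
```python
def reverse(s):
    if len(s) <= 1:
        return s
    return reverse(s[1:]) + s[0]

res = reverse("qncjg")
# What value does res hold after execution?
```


reverse("qncjg")
= reverse("ncjg") + "q"
= reverse("cjg") + "n" + "q"
= reverse("jg") + "c" + "n" + "q"
= reverse("g") + "j" + "c" + "n" + "q"
= "g" + "j" + "c" + "n" + "q"
= "gjcnq"


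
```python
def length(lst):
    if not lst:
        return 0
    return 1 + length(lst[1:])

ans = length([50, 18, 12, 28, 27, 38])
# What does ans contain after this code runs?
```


length([50, 18, 12, 28, 27, 38])
= 1 + length([18, 12, 28, 27, 38])
= 1 + 1 + length([12, 28, 27, 38])
= 1 + 1 + 1 + length([28, 27, 38])
= 1 + 1 + 1 + 1 + length([27, 38])
= 1 + 1 + 1 + 1 + 1 + length([38])
= 1 + 1 + 1 + 1 + 1 + 1 + length([])
= 1 + 1 + 1 + 1 + 1 + 1 + 0
= 6


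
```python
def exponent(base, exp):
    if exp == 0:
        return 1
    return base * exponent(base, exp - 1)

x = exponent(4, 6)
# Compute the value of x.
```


exponent(4, 6)
= 4 * exponent(4, 5)
= 4 * 4 * exponent(4, 4)
= 4 * 4 * 4 * exponent(4, 3)
= 4 * 4 * 4 * 4 * exponent(4, 2)
= 4 * 4 * 4 * 4 * 4 * exponent(4, 1)
= 4 * 4 * 4 * 4 * 4 * 4 * exponent(4, 0)
= 4 * 4 * 4 * 4 * 4 * 4 * 1
= 4096


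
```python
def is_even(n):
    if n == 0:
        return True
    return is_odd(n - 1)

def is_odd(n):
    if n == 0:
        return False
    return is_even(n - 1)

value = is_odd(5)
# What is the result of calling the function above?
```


is_odd(5)
= is_even(4)
= is_odd(3)
= is_even(2)
= is_odd(1)
= is_even(0)
n == 0: return True
= True


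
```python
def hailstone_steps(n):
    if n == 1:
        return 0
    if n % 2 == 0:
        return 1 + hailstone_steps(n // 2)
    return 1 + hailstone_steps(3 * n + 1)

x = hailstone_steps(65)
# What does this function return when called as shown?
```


hailstone_steps(65)
65 is odd -> 3*65+1 = 196 -> hailstone_steps(196)
196 is even -> hailstone_steps(98)
98 is even -> hailstone_steps(49)
49 is odd -> 3*49+1 = 148 -> hailstone_steps(148)
148 is even -> hailstone_steps(74)
74 is even -> hailstone_steps(37)
37 is odd -> 3*37+1 = 112 -> hailstone_steps(112)
112 is even -> hailstone_steps(56)
56 is even -> hailstone_steps(28)
28 is even -> hailstone_steps(14)
14 is even -> hailstone_steps(7)
7 is odd -> 3*7+1 = 22 -> hailstone_steps(22)
22 is even -> hailstone_steps(11)
11 is odd -> 3*11+1 = 34 -> hailstone_steps(34)
34 is even -> hailstone_steps(17)
17 is odd -> 3*17+1 = 52 -> hailstone_steps(52)
52 is even -> hailstone_steps(26)
26 is even -> hailstone_steps(13)
13 is odd -> 3*13+1 = 40 -> hailstone_steps(40)
40 is even -> hailstone_steps(20)
20 is even -> hailstone_steps(10)
10 is even -> hailstone_steps(5)
5 is odd -> 3*5+1 = 16 -> hailstone_steps(16)
16 is even -> hailstone_steps(8)
8 is even -> hailstone_steps(4)
4 is even -> hailstone_steps(2)
2 is even -> hailstone_steps(1)
Reached 1 after 27 steps
= 27


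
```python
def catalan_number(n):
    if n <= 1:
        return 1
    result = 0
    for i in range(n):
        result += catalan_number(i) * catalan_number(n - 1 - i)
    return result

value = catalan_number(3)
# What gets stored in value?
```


catalan_number(3)
= sum of catalan_number(i) * catalan_number(3-1-i) for i in 0..2
First compute sub-values bottom-up:
  catalan_number(0) = 1, catalan_number(1) = 1
  catalan_number(2) = 1*1 + 1*1 = 2
Now catalan_number(3):
  catalan_number(0)*catalan_number(2) = 1*2 = 2
  catalan_number(1)*catalan_number(1) = 1*1 = 1
  catalan_number(2)*catalan_number(0) = 2*1 = 2
= 2 + 1 + 2
= 5


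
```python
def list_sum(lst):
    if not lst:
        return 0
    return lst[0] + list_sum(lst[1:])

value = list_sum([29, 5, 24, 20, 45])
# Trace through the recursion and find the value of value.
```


list_sum([29, 5, 24, 20, 45])
= 29 + list_sum([5, 24, 20, 45])
= 29 + 5 + list_sum([24, 20, 45])
= 29 + 5 + 24 + list_sum([20, 45])
= 29 + 5 + 24 + 20 + list_sum([45])
= 29 + 5 + 24 + 20 + 45 + list_sum([])
= 29 + 5 + 24 + 20 + 45 + 0
= 123


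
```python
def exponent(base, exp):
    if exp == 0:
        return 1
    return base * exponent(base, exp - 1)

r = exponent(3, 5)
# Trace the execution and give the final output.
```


exponent(3, 5)
= 3 * exponent(3, 4)
= 3 * 3 * exponent(3, 3)
= 3 * 3 * 3 * exponent(3, 2)
= 3 * 3 * 3 * 3 * exponent(3, 1)
= 3 * 3 * 3 * 3 * 3 * exponent(3, 0)
= 3 * 3 * 3 * 3 * 3 * 1
= 243


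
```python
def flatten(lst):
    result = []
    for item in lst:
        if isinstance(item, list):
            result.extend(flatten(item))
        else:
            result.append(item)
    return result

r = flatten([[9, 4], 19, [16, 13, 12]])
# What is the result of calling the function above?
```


flatten([[9, 4], 19, [16, 13, 12]])
Processing each element:
  [9, 4] is a list -> flatten recursively -> [9, 4]
  19 is not a list -> append 19
  [16, 13, 12] is a list -> flatten recursively -> [16, 13, 12]
= [9, 4, 19, 16, 13, 12]


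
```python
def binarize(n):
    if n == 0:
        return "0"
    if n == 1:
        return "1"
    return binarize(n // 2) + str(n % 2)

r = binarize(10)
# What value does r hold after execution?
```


binarize(10)
= binarize(5) + "0"
= binarize(2) + "1" + "0"
= binarize(1) + "0" + "1" + "0"
= "1" + "0" + "1" + "0"
= "1010"


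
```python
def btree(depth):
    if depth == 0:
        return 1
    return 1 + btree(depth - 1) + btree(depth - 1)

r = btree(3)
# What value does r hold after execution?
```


btree(3)
= 1 + btree(2) + btree(2)
= 1 + 2 * btree(2)
btree(k) = 2^(k+1) - 1
btree(0) = 1
btree(1) = 3
btree(2) = 7
btree(3) = 15
btree(3) = 2^4 - 1 = 15


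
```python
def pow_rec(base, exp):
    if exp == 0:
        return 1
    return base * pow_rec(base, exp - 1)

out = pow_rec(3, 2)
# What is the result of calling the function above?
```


pow_rec(3, 2)
= 3 * pow_rec(3, 1)
= 3 * 3 * pow_rec(3, 0)
= 3 * 3 * 1
= 9


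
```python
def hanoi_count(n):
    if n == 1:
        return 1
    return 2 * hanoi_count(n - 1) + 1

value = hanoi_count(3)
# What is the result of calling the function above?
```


hanoi_count(3)
= 2 * hanoi_count(2) + 1
= 2 * (2 * hanoi_count(1) + 1) + 1
Now compute bottom-up:
hanoi_count(1) = 1
hanoi_count(2) = 2 * 1 + 1 = 3
hanoi_count(3) = 2 * 3 + 1 = 7
= 7


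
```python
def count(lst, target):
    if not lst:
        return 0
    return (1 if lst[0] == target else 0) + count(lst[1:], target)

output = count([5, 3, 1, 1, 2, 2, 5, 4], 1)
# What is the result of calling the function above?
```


count([5, 3, 1, 1, 2, 2, 5, 4], 1)
lst[0]=5 != 1: 0 + count([3, 1, 1, 2, 2, 5, 4], 1)
lst[0]=3 != 1: 0 + count([1, 1, 2, 2, 5, 4], 1)
lst[0]=1 == 1: 1 + count([1, 2, 2, 5, 4], 1)
lst[0]=1 == 1: 1 + count([2, 2, 5, 4], 1)
lst[0]=2 != 1: 0 + count([2, 5, 4], 1)
lst[0]=2 != 1: 0 + count([5, 4], 1)
lst[0]=5 != 1: 0 + count([4], 1)
lst[0]=4 != 1: 0 + count([], 1)
= 2


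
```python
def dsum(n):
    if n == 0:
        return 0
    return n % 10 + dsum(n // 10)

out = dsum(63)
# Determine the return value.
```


dsum(63)
= 3 + dsum(6)
= 3 + 6 + dsum(0)
= 3 + 6 + 0
= 9


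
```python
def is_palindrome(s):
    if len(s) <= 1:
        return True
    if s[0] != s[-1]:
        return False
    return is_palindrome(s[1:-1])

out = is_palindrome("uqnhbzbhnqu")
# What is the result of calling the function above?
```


is_palindrome("uqnhbzbhnqu")
"uqnhbzbhnqu": s[0]='u' == s[-1]='u' -> is_palindrome("qnhbzbhnq")
"qnhbzbhnq": s[0]='q' == s[-1]='q' -> is_palindrome("nhbzbhn")
"nhbzbhn": s[0]='n' == s[-1]='n' -> is_palindrome("hbzbh")
"hbzbh": s[0]='h' == s[-1]='h' -> is_palindrome("bzb")
"bzb": s[0]='b' == s[-1]='b' -> is_palindrome("z")
"z": len <= 1 -> True
= True


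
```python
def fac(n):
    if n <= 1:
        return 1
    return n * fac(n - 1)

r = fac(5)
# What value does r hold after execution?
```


fac(5)
= 5 * fac(4)
= 5 * 4 * fac(3)
= 5 * 4 * 3 * fac(2)
= 5 * 4 * 3 * 2 * fac(1)
= 5 * 4 * 3 * 2 * 1
= 120
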